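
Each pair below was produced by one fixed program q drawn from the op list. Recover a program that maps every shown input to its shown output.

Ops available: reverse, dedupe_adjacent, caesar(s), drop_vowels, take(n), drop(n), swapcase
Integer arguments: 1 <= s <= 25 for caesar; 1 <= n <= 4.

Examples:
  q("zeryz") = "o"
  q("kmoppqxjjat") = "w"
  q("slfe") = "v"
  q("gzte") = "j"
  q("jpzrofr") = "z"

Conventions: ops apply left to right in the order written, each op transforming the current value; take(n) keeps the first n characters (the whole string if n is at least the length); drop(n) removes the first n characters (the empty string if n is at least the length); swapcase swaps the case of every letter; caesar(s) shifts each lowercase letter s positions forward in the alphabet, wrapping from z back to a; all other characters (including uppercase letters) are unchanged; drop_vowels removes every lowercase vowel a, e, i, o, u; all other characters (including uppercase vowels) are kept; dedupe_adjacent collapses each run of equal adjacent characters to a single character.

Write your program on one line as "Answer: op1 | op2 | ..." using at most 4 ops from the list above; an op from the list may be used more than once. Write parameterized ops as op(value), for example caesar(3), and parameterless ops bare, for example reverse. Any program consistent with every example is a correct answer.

drop(1) | dedupe_adjacent | take(1) | caesar(10)

Check, running the answer program on each example:
  "zeryz" -> "eryz" -> "eryz" -> "e" -> "o"
  "kmoppqxjjat" -> "moppqxjjat" -> "mopqxjat" -> "m" -> "w"
  "slfe" -> "lfe" -> "lfe" -> "l" -> "v"
  "gzte" -> "zte" -> "zte" -> "z" -> "j"
  "jpzrofr" -> "pzrofr" -> "pzrofr" -> "p" -> "z"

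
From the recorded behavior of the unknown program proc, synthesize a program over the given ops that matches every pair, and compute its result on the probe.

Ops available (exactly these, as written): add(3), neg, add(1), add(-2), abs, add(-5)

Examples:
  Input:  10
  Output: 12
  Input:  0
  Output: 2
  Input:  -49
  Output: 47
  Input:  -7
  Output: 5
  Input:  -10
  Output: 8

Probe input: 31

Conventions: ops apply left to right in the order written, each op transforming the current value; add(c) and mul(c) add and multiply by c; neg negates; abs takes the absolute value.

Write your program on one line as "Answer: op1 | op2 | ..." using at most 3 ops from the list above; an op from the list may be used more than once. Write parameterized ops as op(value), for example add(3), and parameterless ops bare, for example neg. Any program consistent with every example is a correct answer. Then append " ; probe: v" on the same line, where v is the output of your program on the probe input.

neg | add(-2) | abs ; probe: 33

Check, running the answer program on each example:
  10 -> -10 -> -12 -> 12
  0 -> 0 -> -2 -> 2
  -49 -> 49 -> 47 -> 47
  -7 -> 7 -> 5 -> 5
  -10 -> 10 -> 8 -> 8
  probe: 31 -> -31 -> -33 -> 33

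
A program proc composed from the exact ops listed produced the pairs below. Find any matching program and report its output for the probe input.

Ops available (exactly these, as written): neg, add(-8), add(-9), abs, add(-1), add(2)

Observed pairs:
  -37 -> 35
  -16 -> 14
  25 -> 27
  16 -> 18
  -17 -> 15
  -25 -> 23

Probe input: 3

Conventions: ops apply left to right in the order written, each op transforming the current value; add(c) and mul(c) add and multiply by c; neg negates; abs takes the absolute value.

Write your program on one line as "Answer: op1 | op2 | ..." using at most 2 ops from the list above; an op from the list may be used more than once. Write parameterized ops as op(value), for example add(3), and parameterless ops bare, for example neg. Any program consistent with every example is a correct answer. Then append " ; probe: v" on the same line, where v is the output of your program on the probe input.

add(2) | abs ; probe: 5

Check, running the answer program on each example:
  -37 -> -35 -> 35
  -16 -> -14 -> 14
  25 -> 27 -> 27
  16 -> 18 -> 18
  -17 -> -15 -> 15
  -25 -> -23 -> 23
  probe: 3 -> 5 -> 5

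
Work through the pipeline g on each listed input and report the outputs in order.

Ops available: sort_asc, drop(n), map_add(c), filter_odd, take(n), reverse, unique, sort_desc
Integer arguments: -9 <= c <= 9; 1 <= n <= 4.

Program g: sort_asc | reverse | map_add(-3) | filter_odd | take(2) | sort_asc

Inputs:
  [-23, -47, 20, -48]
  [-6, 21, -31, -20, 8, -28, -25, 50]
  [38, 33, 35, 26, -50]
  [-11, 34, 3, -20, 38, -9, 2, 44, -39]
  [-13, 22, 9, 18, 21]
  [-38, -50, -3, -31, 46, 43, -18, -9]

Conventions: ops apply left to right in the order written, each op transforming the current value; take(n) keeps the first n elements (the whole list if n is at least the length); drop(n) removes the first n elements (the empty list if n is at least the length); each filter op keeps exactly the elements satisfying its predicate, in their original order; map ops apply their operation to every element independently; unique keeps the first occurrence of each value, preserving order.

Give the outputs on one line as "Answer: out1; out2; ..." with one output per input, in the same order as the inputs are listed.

Execution, op by op:
  [-23, -47, 20, -48] -> [-48, -47, -23, 20] -> [20, -23, -47, -48] -> [17, -26, -50, -51] -> [17, -51] -> [17, -51] -> [-51, 17]
  [-6, 21, -31, -20, 8, -28, -25, 50] -> [-31, -28, -25, -20, -6, 8, 21, 50] -> [50, 21, 8, -6, -20, -25, -28, -31] -> [47, 18, 5, -9, -23, -28, -31, -34] -> [47, 5, -9, -23, -31] -> [47, 5] -> [5, 47]
  [38, 33, 35, 26, -50] -> [-50, 26, 33, 35, 38] -> [38, 35, 33, 26, -50] -> [35, 32, 30, 23, -53] -> [35, 23, -53] -> [35, 23] -> [23, 35]
  [-11, 34, 3, -20, 38, -9, 2, 44, -39] -> [-39, -20, -11, -9, 2, 3, 34, 38, 44] -> [44, 38, 34, 3, 2, -9, -11, -20, -39] -> [41, 35, 31, 0, -1, -12, -14, -23, -42] -> [41, 35, 31, -1, -23] -> [41, 35] -> [35, 41]
  [-13, 22, 9, 18, 21] -> [-13, 9, 18, 21, 22] -> [22, 21, 18, 9, -13] -> [19, 18, 15, 6, -16] -> [19, 15] -> [19, 15] -> [15, 19]
  [-38, -50, -3, -31, 46, 43, -18, -9] -> [-50, -38, -31, -18, -9, -3, 43, 46] -> [46, 43, -3, -9, -18, -31, -38, -50] -> [43, 40, -6, -12, -21, -34, -41, -53] -> [43, -21, -41, -53] -> [43, -21] -> [-21, 43]

[-51, 17]; [5, 47]; [23, 35]; [35, 41]; [15, 19]; [-21, 43]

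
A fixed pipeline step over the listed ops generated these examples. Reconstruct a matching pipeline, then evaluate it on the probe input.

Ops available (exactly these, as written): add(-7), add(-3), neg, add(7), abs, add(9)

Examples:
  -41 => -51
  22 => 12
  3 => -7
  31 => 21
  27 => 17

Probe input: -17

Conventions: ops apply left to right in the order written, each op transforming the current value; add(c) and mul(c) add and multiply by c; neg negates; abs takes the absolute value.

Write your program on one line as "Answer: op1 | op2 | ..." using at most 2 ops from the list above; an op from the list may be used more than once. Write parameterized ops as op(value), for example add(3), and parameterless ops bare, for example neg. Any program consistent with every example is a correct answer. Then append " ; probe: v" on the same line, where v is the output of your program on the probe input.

add(-3) | add(-7) ; probe: -27

Check, running the answer program on each example:
  -41 -> -44 -> -51
  22 -> 19 -> 12
  3 -> 0 -> -7
  31 -> 28 -> 21
  27 -> 24 -> 17
  probe: -17 -> -20 -> -27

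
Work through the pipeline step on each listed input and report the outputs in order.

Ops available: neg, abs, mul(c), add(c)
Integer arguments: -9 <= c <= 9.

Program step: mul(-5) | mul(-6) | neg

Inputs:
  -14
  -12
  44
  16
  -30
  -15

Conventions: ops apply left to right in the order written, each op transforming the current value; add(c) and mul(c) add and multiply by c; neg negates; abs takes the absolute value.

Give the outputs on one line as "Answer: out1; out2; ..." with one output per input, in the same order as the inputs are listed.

Execution, op by op:
  -14 -> 70 -> -420 -> 420
  -12 -> 60 -> -360 -> 360
  44 -> -220 -> 1320 -> -1320
  16 -> -80 -> 480 -> -480
  -30 -> 150 -> -900 -> 900
  -15 -> 75 -> -450 -> 450

420; 360; -1320; -480; 900; 450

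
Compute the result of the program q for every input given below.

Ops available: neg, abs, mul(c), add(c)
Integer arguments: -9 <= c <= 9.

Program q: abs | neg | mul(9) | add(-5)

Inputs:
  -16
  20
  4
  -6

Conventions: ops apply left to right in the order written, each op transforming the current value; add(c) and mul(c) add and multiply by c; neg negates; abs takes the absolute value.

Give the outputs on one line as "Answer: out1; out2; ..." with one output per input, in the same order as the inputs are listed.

-149; -185; -41; -59

Execution, op by op:
  -16 -> 16 -> -16 -> -144 -> -149
  20 -> 20 -> -20 -> -180 -> -185
  4 -> 4 -> -4 -> -36 -> -41
  -6 -> 6 -> -6 -> -54 -> -59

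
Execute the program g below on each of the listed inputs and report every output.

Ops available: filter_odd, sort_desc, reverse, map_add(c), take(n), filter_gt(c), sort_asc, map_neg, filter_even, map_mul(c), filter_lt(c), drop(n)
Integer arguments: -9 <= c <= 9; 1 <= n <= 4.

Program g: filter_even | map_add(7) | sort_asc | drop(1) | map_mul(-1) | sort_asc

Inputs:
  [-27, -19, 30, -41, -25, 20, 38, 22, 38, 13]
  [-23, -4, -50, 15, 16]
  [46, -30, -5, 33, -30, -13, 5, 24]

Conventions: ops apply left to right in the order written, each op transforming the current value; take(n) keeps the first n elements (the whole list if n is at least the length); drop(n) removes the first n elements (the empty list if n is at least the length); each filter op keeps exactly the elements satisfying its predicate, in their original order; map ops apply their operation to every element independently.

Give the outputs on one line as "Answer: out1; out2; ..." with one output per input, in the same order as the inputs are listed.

Execution, op by op:
  [-27, -19, 30, -41, -25, 20, 38, 22, 38, 13] -> [30, 20, 38, 22, 38] -> [37, 27, 45, 29, 45] -> [27, 29, 37, 45, 45] -> [29, 37, 45, 45] -> [-29, -37, -45, -45] -> [-45, -45, -37, -29]
  [-23, -4, -50, 15, 16] -> [-4, -50, 16] -> [3, -43, 23] -> [-43, 3, 23] -> [3, 23] -> [-3, -23] -> [-23, -3]
  [46, -30, -5, 33, -30, -13, 5, 24] -> [46, -30, -30, 24] -> [53, -23, -23, 31] -> [-23, -23, 31, 53] -> [-23, 31, 53] -> [23, -31, -53] -> [-53, -31, 23]

[-45, -45, -37, -29]; [-23, -3]; [-53, -31, 23]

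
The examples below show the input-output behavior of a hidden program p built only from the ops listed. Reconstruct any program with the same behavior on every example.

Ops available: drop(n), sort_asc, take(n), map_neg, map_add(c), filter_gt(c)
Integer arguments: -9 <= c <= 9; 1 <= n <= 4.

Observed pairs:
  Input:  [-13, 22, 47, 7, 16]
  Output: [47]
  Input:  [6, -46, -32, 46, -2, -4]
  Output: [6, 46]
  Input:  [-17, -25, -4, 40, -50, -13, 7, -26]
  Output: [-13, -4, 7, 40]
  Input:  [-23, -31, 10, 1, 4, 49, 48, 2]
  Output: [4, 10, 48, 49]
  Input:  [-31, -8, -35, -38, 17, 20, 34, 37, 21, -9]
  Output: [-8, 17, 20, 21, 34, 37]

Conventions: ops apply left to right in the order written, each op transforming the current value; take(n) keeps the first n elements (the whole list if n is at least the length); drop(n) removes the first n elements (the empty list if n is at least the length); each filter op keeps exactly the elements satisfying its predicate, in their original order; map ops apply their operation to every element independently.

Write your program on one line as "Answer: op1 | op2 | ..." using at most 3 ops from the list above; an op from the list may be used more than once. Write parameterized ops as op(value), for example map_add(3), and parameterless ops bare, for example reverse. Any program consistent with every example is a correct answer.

sort_asc | drop(4)

Check, running the answer program on each example:
  [-13, 22, 47, 7, 16] -> [-13, 7, 16, 22, 47] -> [47]
  [6, -46, -32, 46, -2, -4] -> [-46, -32, -4, -2, 6, 46] -> [6, 46]
  [-17, -25, -4, 40, -50, -13, 7, -26] -> [-50, -26, -25, -17, -13, -4, 7, 40] -> [-13, -4, 7, 40]
  [-23, -31, 10, 1, 4, 49, 48, 2] -> [-31, -23, 1, 2, 4, 10, 48, 49] -> [4, 10, 48, 49]
  [-31, -8, -35, -38, 17, 20, 34, 37, 21, -9] -> [-38, -35, -31, -9, -8, 17, 20, 21, 34, 37] -> [-8, 17, 20, 21, 34, 37]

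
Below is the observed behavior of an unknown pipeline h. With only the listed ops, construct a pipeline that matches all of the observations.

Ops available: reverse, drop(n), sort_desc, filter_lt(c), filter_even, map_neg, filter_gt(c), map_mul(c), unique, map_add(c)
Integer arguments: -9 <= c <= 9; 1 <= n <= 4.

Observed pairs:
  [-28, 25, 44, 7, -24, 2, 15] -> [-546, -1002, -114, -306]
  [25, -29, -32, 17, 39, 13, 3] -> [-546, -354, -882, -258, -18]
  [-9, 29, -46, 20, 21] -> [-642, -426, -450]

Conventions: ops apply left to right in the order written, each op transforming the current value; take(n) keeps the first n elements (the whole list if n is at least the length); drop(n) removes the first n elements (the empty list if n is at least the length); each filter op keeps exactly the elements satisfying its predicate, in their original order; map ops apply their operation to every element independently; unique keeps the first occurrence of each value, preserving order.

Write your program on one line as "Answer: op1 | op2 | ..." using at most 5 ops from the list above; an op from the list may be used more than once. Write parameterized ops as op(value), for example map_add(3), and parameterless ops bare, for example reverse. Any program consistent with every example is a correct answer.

map_mul(-4) | map_add(9) | map_mul(6) | filter_lt(-5)

Check, running the answer program on each example:
  [-28, 25, 44, 7, -24, 2, 15] -> [112, -100, -176, -28, 96, -8, -60] -> [121, -91, -167, -19, 105, 1, -51] -> [726, -546, -1002, -114, 630, 6, -306] -> [-546, -1002, -114, -306]
  [25, -29, -32, 17, 39, 13, 3] -> [-100, 116, 128, -68, -156, -52, -12] -> [-91, 125, 137, -59, -147, -43, -3] -> [-546, 750, 822, -354, -882, -258, -18] -> [-546, -354, -882, -258, -18]
  [-9, 29, -46, 20, 21] -> [36, -116, 184, -80, -84] -> [45, -107, 193, -71, -75] -> [270, -642, 1158, -426, -450] -> [-642, -426, -450]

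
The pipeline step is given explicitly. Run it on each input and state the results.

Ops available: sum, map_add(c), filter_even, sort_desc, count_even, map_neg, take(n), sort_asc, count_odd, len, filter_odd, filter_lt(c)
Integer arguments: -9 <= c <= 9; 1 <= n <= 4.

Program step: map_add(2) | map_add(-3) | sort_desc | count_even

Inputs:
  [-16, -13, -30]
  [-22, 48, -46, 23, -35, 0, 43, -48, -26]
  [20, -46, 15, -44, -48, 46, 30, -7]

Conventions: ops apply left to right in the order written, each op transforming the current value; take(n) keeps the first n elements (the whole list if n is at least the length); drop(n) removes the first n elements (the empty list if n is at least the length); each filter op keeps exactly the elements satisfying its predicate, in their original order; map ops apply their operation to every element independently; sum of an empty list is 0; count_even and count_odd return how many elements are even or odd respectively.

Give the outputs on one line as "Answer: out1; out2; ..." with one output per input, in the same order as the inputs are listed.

Execution, op by op:
  [-16, -13, -30] -> [-14, -11, -28] -> [-17, -14, -31] -> [-14, -17, -31] -> 1
  [-22, 48, -46, 23, -35, 0, 43, -48, -26] -> [-20, 50, -44, 25, -33, 2, 45, -46, -24] -> [-23, 47, -47, 22, -36, -1, 42, -49, -27] -> [47, 42, 22, -1, -23, -27, -36, -47, -49] -> 3
  [20, -46, 15, -44, -48, 46, 30, -7] -> [22, -44, 17, -42, -46, 48, 32, -5] -> [19, -47, 14, -45, -49, 45, 29, -8] -> [45, 29, 19, 14, -8, -45, -47, -49] -> 2

1; 3; 2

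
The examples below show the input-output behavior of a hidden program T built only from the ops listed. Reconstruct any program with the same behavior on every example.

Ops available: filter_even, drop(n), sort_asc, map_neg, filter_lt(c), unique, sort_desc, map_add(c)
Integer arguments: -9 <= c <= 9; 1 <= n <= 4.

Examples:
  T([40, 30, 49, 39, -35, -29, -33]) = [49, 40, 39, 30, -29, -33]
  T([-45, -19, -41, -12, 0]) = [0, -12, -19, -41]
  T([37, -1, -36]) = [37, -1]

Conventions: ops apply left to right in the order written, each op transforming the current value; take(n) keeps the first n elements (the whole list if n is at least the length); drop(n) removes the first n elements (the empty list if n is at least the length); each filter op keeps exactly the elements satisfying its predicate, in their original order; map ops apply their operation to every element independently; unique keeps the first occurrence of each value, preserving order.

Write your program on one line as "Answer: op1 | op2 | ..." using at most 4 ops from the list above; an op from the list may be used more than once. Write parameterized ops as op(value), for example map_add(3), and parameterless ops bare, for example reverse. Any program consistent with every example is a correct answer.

sort_asc | drop(1) | sort_desc

Check, running the answer program on each example:
  [40, 30, 49, 39, -35, -29, -33] -> [-35, -33, -29, 30, 39, 40, 49] -> [-33, -29, 30, 39, 40, 49] -> [49, 40, 39, 30, -29, -33]
  [-45, -19, -41, -12, 0] -> [-45, -41, -19, -12, 0] -> [-41, -19, -12, 0] -> [0, -12, -19, -41]
  [37, -1, -36] -> [-36, -1, 37] -> [-1, 37] -> [37, -1]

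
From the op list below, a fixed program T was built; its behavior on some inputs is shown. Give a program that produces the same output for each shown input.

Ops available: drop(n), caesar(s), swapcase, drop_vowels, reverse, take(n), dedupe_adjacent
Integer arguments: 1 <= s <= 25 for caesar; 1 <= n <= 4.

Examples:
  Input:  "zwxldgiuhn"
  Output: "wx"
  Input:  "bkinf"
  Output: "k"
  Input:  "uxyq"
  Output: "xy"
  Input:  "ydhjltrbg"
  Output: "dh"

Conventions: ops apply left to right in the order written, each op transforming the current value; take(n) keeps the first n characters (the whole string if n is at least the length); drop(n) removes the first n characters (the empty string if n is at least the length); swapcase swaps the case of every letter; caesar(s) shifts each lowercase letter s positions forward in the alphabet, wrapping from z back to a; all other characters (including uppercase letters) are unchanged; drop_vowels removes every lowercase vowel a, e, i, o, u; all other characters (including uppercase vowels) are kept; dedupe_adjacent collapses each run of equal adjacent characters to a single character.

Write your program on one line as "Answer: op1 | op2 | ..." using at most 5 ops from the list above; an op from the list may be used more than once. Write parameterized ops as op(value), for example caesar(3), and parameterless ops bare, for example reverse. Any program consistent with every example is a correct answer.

drop(1) | take(2) | reverse | drop_vowels | reverse

Check, running the answer program on each example:
  "zwxldgiuhn" -> "wxldgiuhn" -> "wx" -> "xw" -> "xw" -> "wx"
  "bkinf" -> "kinf" -> "ki" -> "ik" -> "k" -> "k"
  "uxyq" -> "xyq" -> "xy" -> "yx" -> "yx" -> "xy"
  "ydhjltrbg" -> "dhjltrbg" -> "dh" -> "hd" -> "hd" -> "dh"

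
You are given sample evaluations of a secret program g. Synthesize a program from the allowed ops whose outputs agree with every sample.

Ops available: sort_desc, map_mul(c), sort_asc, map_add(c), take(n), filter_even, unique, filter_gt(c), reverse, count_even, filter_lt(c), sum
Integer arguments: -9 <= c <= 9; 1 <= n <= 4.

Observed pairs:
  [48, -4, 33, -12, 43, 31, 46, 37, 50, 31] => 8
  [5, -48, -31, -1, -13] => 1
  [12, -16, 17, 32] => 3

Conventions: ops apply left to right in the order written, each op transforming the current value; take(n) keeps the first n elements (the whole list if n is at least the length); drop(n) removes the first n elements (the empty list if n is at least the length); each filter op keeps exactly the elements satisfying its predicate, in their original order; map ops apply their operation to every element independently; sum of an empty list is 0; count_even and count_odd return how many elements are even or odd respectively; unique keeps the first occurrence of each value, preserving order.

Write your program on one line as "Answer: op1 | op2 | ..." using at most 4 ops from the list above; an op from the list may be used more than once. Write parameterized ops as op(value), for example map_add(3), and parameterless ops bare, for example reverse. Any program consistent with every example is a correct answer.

sort_desc | filter_gt(1) | map_mul(4) | count_even

Check, running the answer program on each example:
  [48, -4, 33, -12, 43, 31, 46, 37, 50, 31] -> [50, 48, 46, 43, 37, 33, 31, 31, -4, -12] -> [50, 48, 46, 43, 37, 33, 31, 31] -> [200, 192, 184, 172, 148, 132, 124, 124] -> 8
  [5, -48, -31, -1, -13] -> [5, -1, -13, -31, -48] -> [5] -> [20] -> 1
  [12, -16, 17, 32] -> [32, 17, 12, -16] -> [32, 17, 12] -> [128, 68, 48] -> 3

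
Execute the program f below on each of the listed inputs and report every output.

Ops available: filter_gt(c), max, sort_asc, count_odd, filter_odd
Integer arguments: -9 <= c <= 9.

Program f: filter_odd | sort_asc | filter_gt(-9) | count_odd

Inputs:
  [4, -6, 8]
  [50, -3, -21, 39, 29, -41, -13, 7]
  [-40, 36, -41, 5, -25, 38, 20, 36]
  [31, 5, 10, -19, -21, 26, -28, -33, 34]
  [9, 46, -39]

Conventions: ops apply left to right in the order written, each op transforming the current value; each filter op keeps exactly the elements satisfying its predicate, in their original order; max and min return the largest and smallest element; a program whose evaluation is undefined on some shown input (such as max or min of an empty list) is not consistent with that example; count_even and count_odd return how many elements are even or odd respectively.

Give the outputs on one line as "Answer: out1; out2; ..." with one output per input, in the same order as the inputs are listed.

0; 4; 1; 2; 1

Execution, op by op:
  [4, -6, 8] -> [] -> [] -> [] -> 0
  [50, -3, -21, 39, 29, -41, -13, 7] -> [-3, -21, 39, 29, -41, -13, 7] -> [-41, -21, -13, -3, 7, 29, 39] -> [-3, 7, 29, 39] -> 4
  [-40, 36, -41, 5, -25, 38, 20, 36] -> [-41, 5, -25] -> [-41, -25, 5] -> [5] -> 1
  [31, 5, 10, -19, -21, 26, -28, -33, 34] -> [31, 5, -19, -21, -33] -> [-33, -21, -19, 5, 31] -> [5, 31] -> 2
  [9, 46, -39] -> [9, -39] -> [-39, 9] -> [9] -> 1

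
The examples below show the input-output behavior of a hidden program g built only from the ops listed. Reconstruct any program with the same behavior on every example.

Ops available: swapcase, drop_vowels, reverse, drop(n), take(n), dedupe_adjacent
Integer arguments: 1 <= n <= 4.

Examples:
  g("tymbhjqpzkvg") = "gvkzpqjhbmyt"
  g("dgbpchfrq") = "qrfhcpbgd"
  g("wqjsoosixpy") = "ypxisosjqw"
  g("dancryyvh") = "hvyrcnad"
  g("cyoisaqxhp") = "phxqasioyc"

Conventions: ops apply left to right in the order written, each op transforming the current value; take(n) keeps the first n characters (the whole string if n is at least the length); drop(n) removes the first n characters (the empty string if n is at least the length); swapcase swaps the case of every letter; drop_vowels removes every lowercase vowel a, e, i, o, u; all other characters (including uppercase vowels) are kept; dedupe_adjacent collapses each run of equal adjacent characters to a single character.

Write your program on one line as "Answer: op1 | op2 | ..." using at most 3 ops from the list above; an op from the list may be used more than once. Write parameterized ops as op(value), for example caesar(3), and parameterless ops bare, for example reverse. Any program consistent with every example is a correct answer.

dedupe_adjacent | reverse

Check, running the answer program on each example:
  "tymbhjqpzkvg" -> "tymbhjqpzkvg" -> "gvkzpqjhbmyt"
  "dgbpchfrq" -> "dgbpchfrq" -> "qrfhcpbgd"
  "wqjsoosixpy" -> "wqjsosixpy" -> "ypxisosjqw"
  "dancryyvh" -> "dancryvh" -> "hvyrcnad"
  "cyoisaqxhp" -> "cyoisaqxhp" -> "phxqasioyc"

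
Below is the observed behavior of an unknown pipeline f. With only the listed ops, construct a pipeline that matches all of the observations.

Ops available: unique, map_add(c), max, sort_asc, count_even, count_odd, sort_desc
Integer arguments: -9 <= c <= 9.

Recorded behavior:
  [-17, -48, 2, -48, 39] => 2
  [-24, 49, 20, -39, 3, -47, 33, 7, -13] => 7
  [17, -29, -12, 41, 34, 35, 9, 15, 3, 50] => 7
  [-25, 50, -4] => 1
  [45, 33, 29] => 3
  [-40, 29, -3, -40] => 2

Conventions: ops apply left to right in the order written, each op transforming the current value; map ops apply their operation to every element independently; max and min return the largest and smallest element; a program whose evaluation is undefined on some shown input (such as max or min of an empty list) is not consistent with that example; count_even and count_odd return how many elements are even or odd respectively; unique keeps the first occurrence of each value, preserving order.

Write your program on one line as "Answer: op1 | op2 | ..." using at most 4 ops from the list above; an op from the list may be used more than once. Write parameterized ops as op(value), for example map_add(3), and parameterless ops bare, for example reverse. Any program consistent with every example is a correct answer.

sort_desc | map_add(9) | count_even

Check, running the answer program on each example:
  [-17, -48, 2, -48, 39] -> [39, 2, -17, -48, -48] -> [48, 11, -8, -39, -39] -> 2
  [-24, 49, 20, -39, 3, -47, 33, 7, -13] -> [49, 33, 20, 7, 3, -13, -24, -39, -47] -> [58, 42, 29, 16, 12, -4, -15, -30, -38] -> 7
  [17, -29, -12, 41, 34, 35, 9, 15, 3, 50] -> [50, 41, 35, 34, 17, 15, 9, 3, -12, -29] -> [59, 50, 44, 43, 26, 24, 18, 12, -3, -20] -> 7
  [-25, 50, -4] -> [50, -4, -25] -> [59, 5, -16] -> 1
  [45, 33, 29] -> [45, 33, 29] -> [54, 42, 38] -> 3
  [-40, 29, -3, -40] -> [29, -3, -40, -40] -> [38, 6, -31, -31] -> 2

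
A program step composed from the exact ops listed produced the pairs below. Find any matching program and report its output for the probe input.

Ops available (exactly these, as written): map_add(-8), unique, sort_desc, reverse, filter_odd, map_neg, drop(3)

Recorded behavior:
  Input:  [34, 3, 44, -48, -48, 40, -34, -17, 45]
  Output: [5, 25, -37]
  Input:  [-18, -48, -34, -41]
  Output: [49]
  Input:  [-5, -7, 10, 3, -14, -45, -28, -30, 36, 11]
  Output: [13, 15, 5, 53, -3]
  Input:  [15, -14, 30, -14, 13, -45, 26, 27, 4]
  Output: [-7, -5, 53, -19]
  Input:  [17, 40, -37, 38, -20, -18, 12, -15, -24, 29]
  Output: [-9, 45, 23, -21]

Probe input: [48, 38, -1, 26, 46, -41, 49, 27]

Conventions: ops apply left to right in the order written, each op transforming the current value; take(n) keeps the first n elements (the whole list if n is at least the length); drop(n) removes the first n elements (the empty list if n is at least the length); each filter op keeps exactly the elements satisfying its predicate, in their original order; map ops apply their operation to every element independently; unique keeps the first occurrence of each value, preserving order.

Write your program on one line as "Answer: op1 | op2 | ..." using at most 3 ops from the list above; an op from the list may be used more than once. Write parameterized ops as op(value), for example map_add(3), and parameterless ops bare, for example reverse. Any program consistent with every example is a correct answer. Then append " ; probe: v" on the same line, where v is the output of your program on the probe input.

map_add(-8) | map_neg | filter_odd ; probe: [9, 49, -41, -19]

Check, running the answer program on each example:
  [34, 3, 44, -48, -48, 40, -34, -17, 45] -> [26, -5, 36, -56, -56, 32, -42, -25, 37] -> [-26, 5, -36, 56, 56, -32, 42, 25, -37] -> [5, 25, -37]
  [-18, -48, -34, -41] -> [-26, -56, -42, -49] -> [26, 56, 42, 49] -> [49]
  [-5, -7, 10, 3, -14, -45, -28, -30, 36, 11] -> [-13, -15, 2, -5, -22, -53, -36, -38, 28, 3] -> [13, 15, -2, 5, 22, 53, 36, 38, -28, -3] -> [13, 15, 5, 53, -3]
  [15, -14, 30, -14, 13, -45, 26, 27, 4] -> [7, -22, 22, -22, 5, -53, 18, 19, -4] -> [-7, 22, -22, 22, -5, 53, -18, -19, 4] -> [-7, -5, 53, -19]
  [17, 40, -37, 38, -20, -18, 12, -15, -24, 29] -> [9, 32, -45, 30, -28, -26, 4, -23, -32, 21] -> [-9, -32, 45, -30, 28, 26, -4, 23, 32, -21] -> [-9, 45, 23, -21]
  probe: [48, 38, -1, 26, 46, -41, 49, 27] -> [40, 30, -9, 18, 38, -49, 41, 19] -> [-40, -30, 9, -18, -38, 49, -41, -19] -> [9, 49, -41, -19]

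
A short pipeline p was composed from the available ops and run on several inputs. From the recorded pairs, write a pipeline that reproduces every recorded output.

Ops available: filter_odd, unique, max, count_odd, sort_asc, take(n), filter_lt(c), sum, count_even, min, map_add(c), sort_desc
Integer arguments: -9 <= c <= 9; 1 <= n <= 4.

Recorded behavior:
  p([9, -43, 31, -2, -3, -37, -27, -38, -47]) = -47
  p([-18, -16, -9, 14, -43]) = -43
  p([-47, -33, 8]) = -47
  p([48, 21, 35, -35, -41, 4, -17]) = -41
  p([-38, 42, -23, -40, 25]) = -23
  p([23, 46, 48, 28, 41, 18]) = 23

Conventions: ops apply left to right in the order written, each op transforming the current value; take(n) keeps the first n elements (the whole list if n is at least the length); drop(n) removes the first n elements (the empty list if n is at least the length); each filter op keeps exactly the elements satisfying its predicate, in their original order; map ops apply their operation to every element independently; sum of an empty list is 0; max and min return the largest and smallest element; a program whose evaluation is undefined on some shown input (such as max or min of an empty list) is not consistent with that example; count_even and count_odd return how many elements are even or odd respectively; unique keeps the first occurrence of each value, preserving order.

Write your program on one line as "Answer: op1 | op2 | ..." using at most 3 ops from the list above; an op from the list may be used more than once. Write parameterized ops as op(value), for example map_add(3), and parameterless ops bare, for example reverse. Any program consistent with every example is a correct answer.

filter_odd | min

Check, running the answer program on each example:
  [9, -43, 31, -2, -3, -37, -27, -38, -47] -> [9, -43, 31, -3, -37, -27, -47] -> -47
  [-18, -16, -9, 14, -43] -> [-9, -43] -> -43
  [-47, -33, 8] -> [-47, -33] -> -47
  [48, 21, 35, -35, -41, 4, -17] -> [21, 35, -35, -41, -17] -> -41
  [-38, 42, -23, -40, 25] -> [-23, 25] -> -23
  [23, 46, 48, 28, 41, 18] -> [23, 41] -> 23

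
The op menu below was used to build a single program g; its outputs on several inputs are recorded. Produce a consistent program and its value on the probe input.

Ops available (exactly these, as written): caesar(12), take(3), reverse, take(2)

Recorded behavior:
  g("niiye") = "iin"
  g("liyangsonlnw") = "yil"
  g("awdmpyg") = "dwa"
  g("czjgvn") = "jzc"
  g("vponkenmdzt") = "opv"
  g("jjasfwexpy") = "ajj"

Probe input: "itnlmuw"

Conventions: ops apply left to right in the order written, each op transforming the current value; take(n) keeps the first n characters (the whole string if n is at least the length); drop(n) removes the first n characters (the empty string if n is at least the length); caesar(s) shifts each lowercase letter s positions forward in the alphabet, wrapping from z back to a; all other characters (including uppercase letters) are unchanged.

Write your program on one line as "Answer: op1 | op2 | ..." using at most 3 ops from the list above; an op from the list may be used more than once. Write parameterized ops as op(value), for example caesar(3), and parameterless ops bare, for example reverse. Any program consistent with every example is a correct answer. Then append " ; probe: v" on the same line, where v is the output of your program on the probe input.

take(3) | reverse ; probe: "nti"

Check, running the answer program on each example:
  "niiye" -> "nii" -> "iin"
  "liyangsonlnw" -> "liy" -> "yil"
  "awdmpyg" -> "awd" -> "dwa"
  "czjgvn" -> "czj" -> "jzc"
  "vponkenmdzt" -> "vpo" -> "opv"
  "jjasfwexpy" -> "jja" -> "ajj"
  probe: "itnlmuw" -> "itn" -> "nti"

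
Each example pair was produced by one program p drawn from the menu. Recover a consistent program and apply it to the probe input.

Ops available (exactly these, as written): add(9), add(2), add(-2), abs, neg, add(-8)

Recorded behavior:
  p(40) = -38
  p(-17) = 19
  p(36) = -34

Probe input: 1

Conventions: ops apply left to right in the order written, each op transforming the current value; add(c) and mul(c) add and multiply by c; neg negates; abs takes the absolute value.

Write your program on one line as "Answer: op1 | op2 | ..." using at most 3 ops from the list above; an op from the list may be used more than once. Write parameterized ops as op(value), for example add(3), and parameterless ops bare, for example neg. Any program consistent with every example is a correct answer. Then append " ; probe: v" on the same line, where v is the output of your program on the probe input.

neg | add(2) ; probe: 1

Check, running the answer program on each example:
  40 -> -40 -> -38
  -17 -> 17 -> 19
  36 -> -36 -> -34
  probe: 1 -> -1 -> 1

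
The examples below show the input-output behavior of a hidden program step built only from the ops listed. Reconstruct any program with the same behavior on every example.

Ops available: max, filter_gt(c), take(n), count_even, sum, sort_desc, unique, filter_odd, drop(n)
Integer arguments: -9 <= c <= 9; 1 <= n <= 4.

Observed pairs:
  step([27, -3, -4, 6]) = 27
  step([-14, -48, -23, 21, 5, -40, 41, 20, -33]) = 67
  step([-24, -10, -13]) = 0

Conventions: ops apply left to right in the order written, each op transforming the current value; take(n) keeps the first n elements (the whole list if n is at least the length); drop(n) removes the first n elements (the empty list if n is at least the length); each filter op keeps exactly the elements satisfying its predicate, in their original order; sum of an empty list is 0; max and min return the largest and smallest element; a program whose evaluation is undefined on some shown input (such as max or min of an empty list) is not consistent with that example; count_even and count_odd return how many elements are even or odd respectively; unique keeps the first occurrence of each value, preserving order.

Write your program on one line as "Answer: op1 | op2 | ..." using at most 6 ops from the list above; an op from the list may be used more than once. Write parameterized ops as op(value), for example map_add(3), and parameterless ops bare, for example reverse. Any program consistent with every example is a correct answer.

filter_gt(1) | take(3) | filter_odd | sort_desc | sum

Check, running the answer program on each example:
  [27, -3, -4, 6] -> [27, 6] -> [27, 6] -> [27] -> [27] -> 27
  [-14, -48, -23, 21, 5, -40, 41, 20, -33] -> [21, 5, 41, 20] -> [21, 5, 41] -> [21, 5, 41] -> [41, 21, 5] -> 67
  [-24, -10, -13] -> [] -> [] -> [] -> [] -> 0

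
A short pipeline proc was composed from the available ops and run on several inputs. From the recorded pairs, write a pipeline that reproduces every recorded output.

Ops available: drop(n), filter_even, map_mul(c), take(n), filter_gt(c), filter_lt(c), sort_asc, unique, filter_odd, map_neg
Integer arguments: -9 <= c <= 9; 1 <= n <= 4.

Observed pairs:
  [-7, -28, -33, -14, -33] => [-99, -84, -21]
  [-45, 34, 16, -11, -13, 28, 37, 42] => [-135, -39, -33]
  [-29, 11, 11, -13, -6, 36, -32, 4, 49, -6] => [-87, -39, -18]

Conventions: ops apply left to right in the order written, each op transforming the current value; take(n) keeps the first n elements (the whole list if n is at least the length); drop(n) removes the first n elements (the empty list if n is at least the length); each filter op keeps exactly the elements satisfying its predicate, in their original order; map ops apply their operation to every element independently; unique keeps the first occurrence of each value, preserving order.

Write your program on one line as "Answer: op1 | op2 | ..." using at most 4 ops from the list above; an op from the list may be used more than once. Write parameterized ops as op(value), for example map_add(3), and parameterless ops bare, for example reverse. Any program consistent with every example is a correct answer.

filter_lt(-2) | map_mul(3) | take(3) | sort_asc

Check, running the answer program on each example:
  [-7, -28, -33, -14, -33] -> [-7, -28, -33, -14, -33] -> [-21, -84, -99, -42, -99] -> [-21, -84, -99] -> [-99, -84, -21]
  [-45, 34, 16, -11, -13, 28, 37, 42] -> [-45, -11, -13] -> [-135, -33, -39] -> [-135, -33, -39] -> [-135, -39, -33]
  [-29, 11, 11, -13, -6, 36, -32, 4, 49, -6] -> [-29, -13, -6, -32, -6] -> [-87, -39, -18, -96, -18] -> [-87, -39, -18] -> [-87, -39, -18]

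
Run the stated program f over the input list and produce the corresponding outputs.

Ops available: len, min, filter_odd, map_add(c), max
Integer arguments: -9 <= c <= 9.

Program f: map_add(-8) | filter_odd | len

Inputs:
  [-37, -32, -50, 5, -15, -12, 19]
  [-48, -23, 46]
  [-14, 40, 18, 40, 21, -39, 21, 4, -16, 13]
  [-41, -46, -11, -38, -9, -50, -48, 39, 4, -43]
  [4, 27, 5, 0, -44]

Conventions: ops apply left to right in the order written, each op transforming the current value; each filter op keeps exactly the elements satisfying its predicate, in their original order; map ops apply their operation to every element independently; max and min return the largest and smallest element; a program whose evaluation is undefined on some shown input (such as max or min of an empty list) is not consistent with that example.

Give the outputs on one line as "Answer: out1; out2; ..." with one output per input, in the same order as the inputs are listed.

Execution, op by op:
  [-37, -32, -50, 5, -15, -12, 19] -> [-45, -40, -58, -3, -23, -20, 11] -> [-45, -3, -23, 11] -> 4
  [-48, -23, 46] -> [-56, -31, 38] -> [-31] -> 1
  [-14, 40, 18, 40, 21, -39, 21, 4, -16, 13] -> [-22, 32, 10, 32, 13, -47, 13, -4, -24, 5] -> [13, -47, 13, 5] -> 4
  [-41, -46, -11, -38, -9, -50, -48, 39, 4, -43] -> [-49, -54, -19, -46, -17, -58, -56, 31, -4, -51] -> [-49, -19, -17, 31, -51] -> 5
  [4, 27, 5, 0, -44] -> [-4, 19, -3, -8, -52] -> [19, -3] -> 2

4; 1; 4; 5; 2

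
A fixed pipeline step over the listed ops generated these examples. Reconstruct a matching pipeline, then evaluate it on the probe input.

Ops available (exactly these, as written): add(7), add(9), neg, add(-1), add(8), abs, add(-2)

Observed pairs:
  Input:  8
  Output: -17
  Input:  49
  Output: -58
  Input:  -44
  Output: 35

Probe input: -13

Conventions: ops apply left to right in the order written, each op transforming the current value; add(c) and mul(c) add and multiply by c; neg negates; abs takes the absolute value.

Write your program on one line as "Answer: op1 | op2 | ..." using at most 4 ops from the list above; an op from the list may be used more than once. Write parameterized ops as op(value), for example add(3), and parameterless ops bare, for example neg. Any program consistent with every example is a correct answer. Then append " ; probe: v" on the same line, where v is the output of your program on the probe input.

add(7) | neg | add(-2) ; probe: 4

Check, running the answer program on each example:
  8 -> 15 -> -15 -> -17
  49 -> 56 -> -56 -> -58
  -44 -> -37 -> 37 -> 35
  probe: -13 -> -6 -> 6 -> 4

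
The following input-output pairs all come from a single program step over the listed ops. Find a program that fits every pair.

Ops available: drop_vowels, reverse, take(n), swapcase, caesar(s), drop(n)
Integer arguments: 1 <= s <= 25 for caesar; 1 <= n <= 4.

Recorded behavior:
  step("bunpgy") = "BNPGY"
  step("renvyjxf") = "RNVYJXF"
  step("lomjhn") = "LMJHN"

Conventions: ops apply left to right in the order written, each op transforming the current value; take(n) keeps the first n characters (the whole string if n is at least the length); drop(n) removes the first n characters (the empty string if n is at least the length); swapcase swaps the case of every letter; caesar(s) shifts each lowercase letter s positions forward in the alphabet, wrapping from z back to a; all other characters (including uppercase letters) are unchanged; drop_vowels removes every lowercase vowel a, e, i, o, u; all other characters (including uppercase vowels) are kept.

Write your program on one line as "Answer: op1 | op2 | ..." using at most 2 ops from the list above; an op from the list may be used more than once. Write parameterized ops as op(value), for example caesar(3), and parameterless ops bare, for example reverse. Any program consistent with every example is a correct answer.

drop_vowels | swapcase

Check, running the answer program on each example:
  "bunpgy" -> "bnpgy" -> "BNPGY"
  "renvyjxf" -> "rnvyjxf" -> "RNVYJXF"
  "lomjhn" -> "lmjhn" -> "LMJHN"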